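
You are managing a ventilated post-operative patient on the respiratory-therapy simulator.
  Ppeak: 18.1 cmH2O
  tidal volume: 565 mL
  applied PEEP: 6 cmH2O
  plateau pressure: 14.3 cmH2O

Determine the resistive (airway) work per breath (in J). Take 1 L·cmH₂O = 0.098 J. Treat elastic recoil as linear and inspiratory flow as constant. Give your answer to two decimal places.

0.21

With constant inspiratory flow the resistive pressure is constant at PIP − Pplat = 18.1 − 14.3 = 3.8 cmH2O, so resistive work = 3.8 × 0.565 = 2.147 L·cmH2O.
× 0.098 J/(L·cmH2O) → 0.2104 J.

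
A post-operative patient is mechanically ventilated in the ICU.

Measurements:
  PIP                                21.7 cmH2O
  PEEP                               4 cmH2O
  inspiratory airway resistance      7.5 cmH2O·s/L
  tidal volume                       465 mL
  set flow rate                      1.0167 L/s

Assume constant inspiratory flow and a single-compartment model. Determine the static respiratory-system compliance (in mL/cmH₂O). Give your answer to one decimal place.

46.2

Equation of motion (constant flow): PIP = Vt/C + R·V̇ + PEEP.
Vt/C = PIP − R·V̇ − PEEP = 21.7 − 7.5×1.0167 − 4 = 21.7 − 7.625 − 4 = 10.075 cmH2O.
C = Vt / 10.075 = 465 / 10.075 = 46.154 mL/cmH2O.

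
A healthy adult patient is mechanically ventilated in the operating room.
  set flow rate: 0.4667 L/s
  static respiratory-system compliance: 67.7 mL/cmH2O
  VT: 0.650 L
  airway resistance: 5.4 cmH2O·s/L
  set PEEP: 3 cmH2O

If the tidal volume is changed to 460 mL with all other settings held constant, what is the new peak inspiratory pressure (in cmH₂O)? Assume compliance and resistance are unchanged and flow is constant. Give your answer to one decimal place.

PIP = Vt/C + R·V̇ + PEEP (constant-flow equation of motion).
Only the elastic term changes: ΔPIP = ΔVt / C = (460 − 650) / 67.7 = -2.806 cmH2O.
Original PIP = 650/67.7 + 5.4×0.4667 + 3 = 15.121 cmH2O; new PIP = 15.121 + (-2.806) = 12.315 cmH2O.

12.3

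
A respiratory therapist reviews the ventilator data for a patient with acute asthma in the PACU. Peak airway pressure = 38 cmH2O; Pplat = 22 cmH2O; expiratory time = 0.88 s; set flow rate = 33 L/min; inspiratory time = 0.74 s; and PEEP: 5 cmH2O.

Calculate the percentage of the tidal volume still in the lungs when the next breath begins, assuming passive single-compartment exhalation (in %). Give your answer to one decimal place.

Flow: 33 L/min ÷ 60 = 0.55 L/s.
Vt = flow × Ti = 0.55 L/s × 0.74 s × 1000 mL/L = 407.0 mL.
R = (PIP − Pplat)/V̇ = (38 − 22) / 0.55 = 16.0/0.55 = 29.091 cmH2O·s/L.
C = Vt/(Pplat − PEEP) = 407.0 / (22 − 5) = 407.0/17.0 = 23.941 mL/cmH2O.
τ = R × C = 29.091 × 0.02394 L/cmH2O = 0.6964 s.
Fraction remaining at end-expiration = e^(−Te/τ) = e^(−0.88/0.6964) = 0.2826 → 28.26%.

28.3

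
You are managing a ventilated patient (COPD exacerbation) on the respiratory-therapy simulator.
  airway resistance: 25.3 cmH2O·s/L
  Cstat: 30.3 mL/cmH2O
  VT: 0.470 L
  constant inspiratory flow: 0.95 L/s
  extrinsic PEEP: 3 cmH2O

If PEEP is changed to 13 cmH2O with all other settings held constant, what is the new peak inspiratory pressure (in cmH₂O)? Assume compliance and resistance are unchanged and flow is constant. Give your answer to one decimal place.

PIP = Vt/C + R·V̇ + PEEP (constant-flow equation of motion).
Only the baseline term changes: ΔPIP = ΔPEEP = 13 − 3 = 10.0 cmH2O.
Original PIP = 470/30.3 + 25.3×0.95 + 3 = 42.547 cmH2O; new PIP = 42.547 + (10.0) = 52.547 cmH2O.

52.5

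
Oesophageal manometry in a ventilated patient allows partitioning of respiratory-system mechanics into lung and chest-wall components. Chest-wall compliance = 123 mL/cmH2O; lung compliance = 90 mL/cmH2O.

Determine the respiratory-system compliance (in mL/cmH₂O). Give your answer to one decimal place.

Lung and chest wall are elastances in series: 1/Crs = 1/CL + 1/Ccw.
1/Crs = 1/90 + 1/123 = 0.01924.
Crs = 51.975 mL/cmH2O.

52.0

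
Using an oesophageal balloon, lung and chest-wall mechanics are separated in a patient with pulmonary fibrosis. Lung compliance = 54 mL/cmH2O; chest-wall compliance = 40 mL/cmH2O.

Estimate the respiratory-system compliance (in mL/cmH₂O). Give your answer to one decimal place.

Lung and chest wall are elastances in series: 1/Crs = 1/CL + 1/Ccw.
1/Crs = 1/54 + 1/40 = 0.04352.
Crs = 22.978 mL/cmH2O.

23.0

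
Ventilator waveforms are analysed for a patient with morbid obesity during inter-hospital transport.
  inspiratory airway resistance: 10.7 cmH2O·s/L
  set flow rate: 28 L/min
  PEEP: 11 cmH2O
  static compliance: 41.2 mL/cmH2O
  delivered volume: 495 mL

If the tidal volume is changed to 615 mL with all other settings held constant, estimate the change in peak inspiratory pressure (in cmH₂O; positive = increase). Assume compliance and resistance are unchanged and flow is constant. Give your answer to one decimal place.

2.9

PIP = Vt/C + R·V̇ + PEEP (constant-flow equation of motion).
Only the elastic term changes: ΔPIP = ΔVt / C = (615 − 495) / 41.2 = 2.913 cmH2O.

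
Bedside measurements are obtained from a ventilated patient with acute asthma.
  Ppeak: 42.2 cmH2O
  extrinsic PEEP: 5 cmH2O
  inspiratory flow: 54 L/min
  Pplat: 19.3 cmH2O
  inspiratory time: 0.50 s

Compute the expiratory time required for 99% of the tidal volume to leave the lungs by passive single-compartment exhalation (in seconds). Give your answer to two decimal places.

3.69

Flow: 54 L/min ÷ 60 = 0.9 L/s.
Vt = flow × Ti = 0.9 L/s × 0.50 s × 1000 mL/L = 450.0 mL.
R = (PIP − Pplat)/V̇ = (42.2 − 19.3) / 0.9 = 22.9/0.9 = 25.444 cmH2O·s/L.
C = Vt/(Pplat − PEEP) = 450.0 / (19.3 − 5) = 450.0/14.3 = 31.469 mL/cmH2O.
τ = R × C = 25.444 × 0.03147 L/cmH2O = 0.8007 s.
t = −τ·ln(1 − 0.99) = −0.8007·ln(0.01) = 3.687 s.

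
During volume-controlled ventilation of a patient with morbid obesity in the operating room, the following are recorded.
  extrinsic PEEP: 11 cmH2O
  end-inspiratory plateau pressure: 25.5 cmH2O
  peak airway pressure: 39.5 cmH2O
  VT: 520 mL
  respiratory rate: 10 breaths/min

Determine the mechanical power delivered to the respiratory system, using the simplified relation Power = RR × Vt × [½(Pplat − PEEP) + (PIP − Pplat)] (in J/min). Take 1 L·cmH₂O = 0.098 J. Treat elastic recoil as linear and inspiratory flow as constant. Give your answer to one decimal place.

10.8

Per-breath work = Vt × [½(Pplat−PEEP) + (PIP−Pplat)] = 0.520 × [0.5×14.5 + 14.0] = 0.520 × 21.25 = 11.05 L·cmH2O.
Power = 10 × 11.05 = 110.5 L·cmH2O/min.
× 0.098 J/(L·cmH2O) → 10.829 J/min.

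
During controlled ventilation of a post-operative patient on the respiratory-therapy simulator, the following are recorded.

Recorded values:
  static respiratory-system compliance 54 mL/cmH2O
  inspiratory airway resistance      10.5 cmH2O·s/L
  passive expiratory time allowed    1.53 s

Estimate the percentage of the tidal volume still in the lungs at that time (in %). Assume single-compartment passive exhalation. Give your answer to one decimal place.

6.7

τ = R × C = 10.5 × 54 mL/cmH2O = 10.5 × 0.054 L/cmH2O = 0.567 s.
Passive exhalation: V(t)/V₀ = e^(−t/τ) = e^(−1.53/0.567) = 0.06731.
Fraction remaining = 0.06731 → 6.731%.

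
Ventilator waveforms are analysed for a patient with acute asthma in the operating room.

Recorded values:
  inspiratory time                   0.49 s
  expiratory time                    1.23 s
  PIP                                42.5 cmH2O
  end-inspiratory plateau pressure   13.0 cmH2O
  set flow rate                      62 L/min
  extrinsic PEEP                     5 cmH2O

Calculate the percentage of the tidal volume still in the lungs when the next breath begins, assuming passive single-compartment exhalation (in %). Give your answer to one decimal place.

Flow: 62 L/min ÷ 60 = 1.0333 L/s.
Vt = flow × Ti = 1.0333 L/s × 0.49 s × 1000 mL/L = 506.32 mL.
R = (PIP − Pplat)/V̇ = (42.5 − 13.0) / 1.0333 = 29.5/1.0333 = 28.549 cmH2O·s/L.
C = Vt/(Pplat − PEEP) = 506.32 / (13.0 − 5) = 506.32/8.0 = 63.29 mL/cmH2O.
τ = R × C = 28.549 × 0.06329 L/cmH2O = 1.807 s.
Fraction remaining at end-expiration = e^(−Te/τ) = e^(−1.23/1.807) = 0.5063 → 50.63%.

50.6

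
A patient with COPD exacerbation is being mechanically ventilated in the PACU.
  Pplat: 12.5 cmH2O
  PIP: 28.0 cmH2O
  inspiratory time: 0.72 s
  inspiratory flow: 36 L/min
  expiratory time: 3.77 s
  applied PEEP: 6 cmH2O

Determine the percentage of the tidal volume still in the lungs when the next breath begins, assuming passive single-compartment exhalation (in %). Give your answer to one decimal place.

Flow: 36 L/min ÷ 60 = 0.6 L/s.
Vt = flow × Ti = 0.6 L/s × 0.72 s × 1000 mL/L = 432.0 mL.
R = (PIP − Pplat)/V̇ = (28.0 − 12.5) / 0.6 = 15.5/0.6 = 25.833 cmH2O·s/L.
C = Vt/(Pplat − PEEP) = 432.0 / (12.5 − 6) = 432.0/6.5 = 66.462 mL/cmH2O.
τ = R × C = 25.833 × 0.06646 L/cmH2O = 1.717 s.
Fraction remaining at end-expiration = e^(−Te/τ) = e^(−3.77/1.717) = 0.1113 → 11.13%.

11.1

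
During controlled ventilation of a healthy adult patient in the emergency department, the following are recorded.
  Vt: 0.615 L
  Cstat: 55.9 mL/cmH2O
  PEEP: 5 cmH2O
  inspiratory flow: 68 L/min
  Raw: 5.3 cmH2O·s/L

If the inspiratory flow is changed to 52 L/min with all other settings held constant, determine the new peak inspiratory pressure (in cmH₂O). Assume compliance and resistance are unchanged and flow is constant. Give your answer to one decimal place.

Flow: 68 L/min ÷ 60 = 1.1333 L/s.
New flow: 52 L/min ÷ 60 = 0.8667 L/s.
PIP = Vt/C + R·V̇ + PEEP (constant-flow equation of motion).
Only the resistive term changes: ΔPIP = R × ΔV̇ = 5.3 × (0.8667 − 1.1333) = 5.3 × -0.2666 = -1.413 cmH2O.
Original PIP = 615/55.9 + 5.3×1.1333 + 5 = 22.008 cmH2O; new PIP = 22.008 + (-1.413) = 20.595 cmH2O.

20.6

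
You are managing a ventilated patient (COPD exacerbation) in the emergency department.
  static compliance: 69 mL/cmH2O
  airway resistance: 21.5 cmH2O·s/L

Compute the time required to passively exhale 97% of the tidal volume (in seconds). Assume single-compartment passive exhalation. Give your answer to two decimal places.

τ = R × C = 21.5 × 69 mL/cmH2O = 21.5 × 0.069 L/cmH2O = 1.484 s.
Exhaled fraction f = 1 − e^(−t/τ) → t = −τ·ln(1 − f) = −1.484·ln(0.03) = 5.204 s.

5.20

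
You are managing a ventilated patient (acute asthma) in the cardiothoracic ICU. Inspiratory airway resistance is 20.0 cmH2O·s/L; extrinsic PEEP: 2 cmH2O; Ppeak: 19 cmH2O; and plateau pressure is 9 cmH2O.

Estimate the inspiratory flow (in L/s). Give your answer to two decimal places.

flow = (PIP − Pplat) / Raw = 10.0 / 20.0 = 0.5 L/s.

0.50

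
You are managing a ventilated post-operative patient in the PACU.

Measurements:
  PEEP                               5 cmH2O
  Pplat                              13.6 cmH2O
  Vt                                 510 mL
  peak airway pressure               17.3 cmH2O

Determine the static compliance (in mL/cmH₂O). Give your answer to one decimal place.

59.3

Cstat = Vt / (Pplat − PEEP) = 510 / (13.6 − 5) = 510 / 8.6 = 59.302 mL/cmH2O.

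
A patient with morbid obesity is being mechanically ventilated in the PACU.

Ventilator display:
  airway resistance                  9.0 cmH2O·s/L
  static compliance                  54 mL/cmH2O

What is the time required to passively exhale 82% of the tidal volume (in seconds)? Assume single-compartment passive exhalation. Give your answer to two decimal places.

0.83

τ = R × C = 9.0 × 54 mL/cmH2O = 9.0 × 0.054 L/cmH2O = 0.486 s.
Exhaled fraction f = 1 − e^(−t/τ) → t = −τ·ln(1 − f) = −0.486·ln(0.18) = 0.8334 s.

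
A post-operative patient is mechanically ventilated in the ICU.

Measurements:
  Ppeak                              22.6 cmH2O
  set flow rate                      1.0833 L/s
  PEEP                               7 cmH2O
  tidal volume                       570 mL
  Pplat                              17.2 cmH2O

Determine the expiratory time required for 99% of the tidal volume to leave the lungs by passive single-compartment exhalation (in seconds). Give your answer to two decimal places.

1.28

R = (PIP − Pplat)/V̇ = (22.6 − 17.2) / 1.0833 = 5.4/1.0833 = 4.985 cmH2O·s/L.
C = Vt/(Pplat − PEEP) = 570.0 / (17.2 − 7) = 570.0/10.2 = 55.882 mL/cmH2O.
τ = R × C = 4.985 × 0.05588 L/cmH2O = 0.2786 s.
t = −τ·ln(1 − 0.99) = −0.2786·ln(0.01) = 1.283 s.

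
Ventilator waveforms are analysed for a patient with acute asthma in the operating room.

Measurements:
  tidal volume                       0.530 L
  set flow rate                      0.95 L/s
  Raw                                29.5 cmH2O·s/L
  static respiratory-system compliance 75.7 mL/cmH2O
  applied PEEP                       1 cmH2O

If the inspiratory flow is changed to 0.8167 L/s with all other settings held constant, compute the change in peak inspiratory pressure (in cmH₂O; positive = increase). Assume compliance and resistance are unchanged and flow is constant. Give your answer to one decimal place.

-3.9

PIP = Vt/C + R·V̇ + PEEP (constant-flow equation of motion).
Only the resistive term changes: ΔPIP = R × ΔV̇ = 29.5 × (0.8167 − 0.95) = 29.5 × -0.1333 = -3.932 cmH2O.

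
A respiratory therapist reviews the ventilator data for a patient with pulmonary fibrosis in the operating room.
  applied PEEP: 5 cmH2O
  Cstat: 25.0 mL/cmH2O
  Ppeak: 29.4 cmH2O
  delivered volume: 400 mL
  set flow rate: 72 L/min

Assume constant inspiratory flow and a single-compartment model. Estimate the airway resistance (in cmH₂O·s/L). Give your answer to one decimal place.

7.0

Flow: 72 L/min ÷ 60 = 1.2 L/s.
Equation of motion (constant flow): PIP = Vt/C + R·V̇ + PEEP.
R·V̇ = PIP − Vt/C − PEEP = 29.4 − 400/25.0 − 5 = 29.4 − 16.0 − 5 = 8.4 cmH2O.
R = 8.4 / 1.2 = 7.0 cmH2O·s/L.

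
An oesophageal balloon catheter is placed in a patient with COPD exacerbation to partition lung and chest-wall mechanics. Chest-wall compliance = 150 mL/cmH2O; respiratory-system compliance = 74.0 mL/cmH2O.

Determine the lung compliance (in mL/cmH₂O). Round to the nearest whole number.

1/CL = 1/Crs − 1/Ccw.
1/CL = 1/74.0 − 1/150 = 0.006847.
CL = 146.05 mL/cmH2O.

146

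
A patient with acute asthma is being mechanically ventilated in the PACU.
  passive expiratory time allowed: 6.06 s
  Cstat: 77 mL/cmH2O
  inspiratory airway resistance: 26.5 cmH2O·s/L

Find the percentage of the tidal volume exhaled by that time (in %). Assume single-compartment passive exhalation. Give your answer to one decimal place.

94.9

τ = R × C = 26.5 × 77 mL/cmH2O = 26.5 × 0.077 L/cmH2O = 2.041 s.
Passive exhalation: V(t)/V₀ = e^(−t/τ) = e^(−6.06/2.041) = 0.05135.
Fraction exhaled = 1 − 0.05135 = 0.9487 → 94.87%.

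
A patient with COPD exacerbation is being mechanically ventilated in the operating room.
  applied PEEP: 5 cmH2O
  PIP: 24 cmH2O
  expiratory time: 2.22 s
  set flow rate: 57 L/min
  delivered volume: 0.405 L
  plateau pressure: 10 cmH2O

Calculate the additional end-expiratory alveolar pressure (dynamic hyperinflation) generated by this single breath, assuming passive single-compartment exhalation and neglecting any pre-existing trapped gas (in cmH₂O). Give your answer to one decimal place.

Flow: 57 L/min ÷ 60 = 0.95 L/s.
R = (PIP − Pplat)/V̇ = (24 − 10) / 0.95 = 14.0/0.95 = 14.737 cmH2O·s/L.
C = Vt/(Pplat − PEEP) = 405.0 / (10 − 5) = 405.0/5.0 = 81.0 mL/cmH2O.
τ = R × C = 14.737 × 0.081 L/cmH2O = 1.194 s.
Fraction remaining = e^(−Te/τ) = e^(−2.22/1.194) = 0.1558; trapped volume = 405.0 × 0.1558 = 63.099 mL.
Additional alveolar pressure from trapping ≈ V_trapped / C = 63.099 / 81.0 = 0.779 cmH2O.

0.8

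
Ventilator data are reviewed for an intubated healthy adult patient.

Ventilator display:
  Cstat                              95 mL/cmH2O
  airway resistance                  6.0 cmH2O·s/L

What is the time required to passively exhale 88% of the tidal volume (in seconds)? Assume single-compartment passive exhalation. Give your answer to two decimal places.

1.21

τ = R × C = 6.0 × 95 mL/cmH2O = 6.0 × 0.095 L/cmH2O = 0.57 s.
Exhaled fraction f = 1 − e^(−t/τ) → t = −τ·ln(1 − f) = −0.57·ln(0.12) = 1.209 s.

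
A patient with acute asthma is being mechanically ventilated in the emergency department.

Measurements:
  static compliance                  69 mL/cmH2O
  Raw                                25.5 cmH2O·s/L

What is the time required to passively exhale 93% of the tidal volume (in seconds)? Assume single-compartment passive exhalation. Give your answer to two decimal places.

τ = R × C = 25.5 × 69 mL/cmH2O = 25.5 × 0.069 L/cmH2O = 1.76 s.
Exhaled fraction f = 1 − e^(−t/τ) → t = −τ·ln(1 − f) = −1.76·ln(0.07) = 4.68 s.

4.68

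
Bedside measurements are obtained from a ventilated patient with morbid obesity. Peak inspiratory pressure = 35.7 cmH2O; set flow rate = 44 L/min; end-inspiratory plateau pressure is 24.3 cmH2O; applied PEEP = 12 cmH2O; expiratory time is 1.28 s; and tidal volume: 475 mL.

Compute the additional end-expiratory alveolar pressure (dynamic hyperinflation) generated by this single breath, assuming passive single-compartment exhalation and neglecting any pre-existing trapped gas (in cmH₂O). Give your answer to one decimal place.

Flow: 44 L/min ÷ 60 = 0.7333 L/s.
R = (PIP − Pplat)/V̇ = (35.7 − 24.3) / 0.7333 = 11.4/0.7333 = 15.546 cmH2O·s/L.
C = Vt/(Pplat − PEEP) = 475.0 / (24.3 − 12) = 475.0/12.3 = 38.618 mL/cmH2O.
τ = R × C = 15.546 × 0.03862 L/cmH2O = 0.6004 s.
Fraction remaining = e^(−Te/τ) = e^(−1.28/0.6004) = 0.1186; trapped volume = 475.0 × 0.1186 = 56.335 mL.
Additional alveolar pressure from trapping ≈ V_trapped / C = 56.335 / 38.618 = 1.459 cmH2O.

1.5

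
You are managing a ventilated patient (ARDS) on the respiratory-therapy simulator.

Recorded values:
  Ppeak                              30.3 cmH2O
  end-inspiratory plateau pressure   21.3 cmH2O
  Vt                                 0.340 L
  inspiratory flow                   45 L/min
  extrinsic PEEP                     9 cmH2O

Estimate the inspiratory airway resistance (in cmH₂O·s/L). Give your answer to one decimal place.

Flow: 45 L/min ÷ 60 = 0.75 L/s.
Raw = (PIP − Pplat) / flow = (30.3 − 21.3) / 0.75 = 9.0 / 0.75 = 12.0 cmH2O·s/L.

12.0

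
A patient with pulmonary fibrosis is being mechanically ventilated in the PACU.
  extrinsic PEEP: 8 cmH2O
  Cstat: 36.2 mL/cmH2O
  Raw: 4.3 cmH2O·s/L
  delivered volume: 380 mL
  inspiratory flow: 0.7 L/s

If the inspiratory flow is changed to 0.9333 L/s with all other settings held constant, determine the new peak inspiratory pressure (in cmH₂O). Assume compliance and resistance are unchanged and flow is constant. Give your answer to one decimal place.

PIP = Vt/C + R·V̇ + PEEP (constant-flow equation of motion).
Only the resistive term changes: ΔPIP = R × ΔV̇ = 4.3 × (0.9333 − 0.7) = 4.3 × 0.2333 = 1.003 cmH2O.
Original PIP = 380/36.2 + 4.3×0.7 + 8 = 21.507 cmH2O; new PIP = 21.507 + (1.003) = 22.51 cmH2O.

22.5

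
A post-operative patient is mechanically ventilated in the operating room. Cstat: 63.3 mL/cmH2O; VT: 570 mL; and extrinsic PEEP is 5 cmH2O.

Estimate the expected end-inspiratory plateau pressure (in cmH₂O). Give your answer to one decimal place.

14.0

Pplat = PEEP + Vt / Cstat = 5 + 570 / 63.3 = 5 + 9.005 = 14.005 cmH2O.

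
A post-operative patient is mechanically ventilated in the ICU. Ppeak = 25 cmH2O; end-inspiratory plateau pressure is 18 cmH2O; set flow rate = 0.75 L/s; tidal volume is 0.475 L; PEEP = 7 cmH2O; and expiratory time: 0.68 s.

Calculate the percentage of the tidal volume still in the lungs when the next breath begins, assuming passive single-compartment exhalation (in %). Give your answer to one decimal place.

R = (PIP − Pplat)/V̇ = (25 − 18) / 0.75 = 7.0/0.75 = 9.333 cmH2O·s/L.
C = Vt/(Pplat − PEEP) = 475.0 / (18 − 7) = 475.0/11.0 = 43.182 mL/cmH2O.
τ = R × C = 9.333 × 0.04318 L/cmH2O = 0.403 s.
Fraction remaining at end-expiration = e^(−Te/τ) = e^(−0.68/0.403) = 0.185 → 18.5%.

18.5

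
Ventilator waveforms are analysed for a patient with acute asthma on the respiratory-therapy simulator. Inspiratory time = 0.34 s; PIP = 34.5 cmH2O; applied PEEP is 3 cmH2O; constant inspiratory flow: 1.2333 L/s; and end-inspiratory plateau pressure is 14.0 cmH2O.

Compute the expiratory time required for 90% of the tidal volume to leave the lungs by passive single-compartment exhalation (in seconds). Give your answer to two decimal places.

1.46

Vt = flow × Ti = 1.2333 L/s × 0.34 s × 1000 mL/L = 419.32 mL.
R = (PIP − Pplat)/V̇ = (34.5 − 14.0) / 1.2333 = 20.5/1.2333 = 16.622 cmH2O·s/L.
C = Vt/(Pplat − PEEP) = 419.32 / (14.0 − 3) = 419.32/11.0 = 38.12 mL/cmH2O.
τ = R × C = 16.622 × 0.03812 L/cmH2O = 0.6336 s.
t = −τ·ln(1 − 0.90) = −0.6336·ln(0.1) = 1.459 s.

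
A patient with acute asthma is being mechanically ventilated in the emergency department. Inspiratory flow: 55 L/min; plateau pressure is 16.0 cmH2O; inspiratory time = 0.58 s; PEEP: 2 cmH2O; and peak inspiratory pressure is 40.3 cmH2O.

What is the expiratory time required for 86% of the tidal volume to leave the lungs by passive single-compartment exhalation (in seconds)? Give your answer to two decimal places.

1.98

Flow: 55 L/min ÷ 60 = 0.9167 L/s.
Vt = flow × Ti = 0.9167 L/s × 0.58 s × 1000 mL/L = 531.69 mL.
R = (PIP − Pplat)/V̇ = (40.3 − 16.0) / 0.9167 = 24.3/0.9167 = 26.508 cmH2O·s/L.
C = Vt/(Pplat − PEEP) = 531.69 / (16.0 − 2) = 531.69/14.0 = 37.978 mL/cmH2O.
τ = R × C = 26.508 × 0.03798 L/cmH2O = 1.007 s.
t = −τ·ln(1 − 0.86) = −1.007·ln(0.14) = 1.98 s.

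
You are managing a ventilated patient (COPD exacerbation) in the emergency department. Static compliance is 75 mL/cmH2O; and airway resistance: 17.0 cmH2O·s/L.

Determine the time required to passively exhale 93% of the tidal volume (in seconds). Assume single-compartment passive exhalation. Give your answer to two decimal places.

3.39

τ = R × C = 17.0 × 75 mL/cmH2O = 17.0 × 0.075 L/cmH2O = 1.275 s.
Exhaled fraction f = 1 − e^(−t/τ) → t = −τ·ln(1 − f) = −1.275·ln(0.07) = 3.391 s.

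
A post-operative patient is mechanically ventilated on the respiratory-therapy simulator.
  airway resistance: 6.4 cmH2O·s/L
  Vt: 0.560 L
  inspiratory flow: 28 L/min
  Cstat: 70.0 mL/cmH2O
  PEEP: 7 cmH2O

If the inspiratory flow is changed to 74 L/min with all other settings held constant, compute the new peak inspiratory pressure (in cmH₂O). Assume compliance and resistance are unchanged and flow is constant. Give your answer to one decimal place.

22.9

Flow: 28 L/min ÷ 60 = 0.4667 L/s.
New flow: 74 L/min ÷ 60 = 1.2333 L/s.
PIP = Vt/C + R·V̇ + PEEP (constant-flow equation of motion).
Only the resistive term changes: ΔPIP = R × ΔV̇ = 6.4 × (1.2333 − 0.4667) = 6.4 × 0.7666 = 4.906 cmH2O.
Original PIP = 560/70.0 + 6.4×0.4667 + 7 = 17.987 cmH2O; new PIP = 17.987 + (4.906) = 22.893 cmH2O.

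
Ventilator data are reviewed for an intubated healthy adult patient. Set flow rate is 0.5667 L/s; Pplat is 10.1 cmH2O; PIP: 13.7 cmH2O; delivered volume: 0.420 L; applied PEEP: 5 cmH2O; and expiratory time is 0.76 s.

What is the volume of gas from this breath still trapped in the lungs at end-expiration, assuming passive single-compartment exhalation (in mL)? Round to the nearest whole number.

R = (PIP − Pplat)/V̇ = (13.7 − 10.1) / 0.5667 = 3.6/0.5667 = 6.353 cmH2O·s/L.
C = Vt/(Pplat − PEEP) = 420.0 / (10.1 − 5) = 420.0/5.1 = 82.353 mL/cmH2O.
τ = R × C = 6.353 × 0.08235 L/cmH2O = 0.5232 s.
Fraction remaining = e^(−Te/τ) = e^(−0.76/0.5232) = 0.234.
Trapped volume = 420.0 × 0.234 = 98.28 mL.

98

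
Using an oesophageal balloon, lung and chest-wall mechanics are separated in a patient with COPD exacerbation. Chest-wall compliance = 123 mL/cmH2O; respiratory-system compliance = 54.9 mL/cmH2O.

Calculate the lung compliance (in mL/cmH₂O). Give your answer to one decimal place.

1/CL = 1/Crs − 1/Ccw.
1/CL = 1/54.9 − 1/123 = 0.01008.
CL = 99.206 mL/cmH2O.

99.2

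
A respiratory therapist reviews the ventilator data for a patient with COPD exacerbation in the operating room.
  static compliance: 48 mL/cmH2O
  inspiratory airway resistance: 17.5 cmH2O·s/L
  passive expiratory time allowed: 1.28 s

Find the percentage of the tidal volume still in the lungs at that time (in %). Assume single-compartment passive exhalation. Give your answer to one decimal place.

21.8

τ = R × C = 17.5 × 48 mL/cmH2O = 17.5 × 0.048 L/cmH2O = 0.84 s.
Passive exhalation: V(t)/V₀ = e^(−t/τ) = e^(−1.28/0.84) = 0.2179.
Fraction remaining = 0.2179 → 21.79%.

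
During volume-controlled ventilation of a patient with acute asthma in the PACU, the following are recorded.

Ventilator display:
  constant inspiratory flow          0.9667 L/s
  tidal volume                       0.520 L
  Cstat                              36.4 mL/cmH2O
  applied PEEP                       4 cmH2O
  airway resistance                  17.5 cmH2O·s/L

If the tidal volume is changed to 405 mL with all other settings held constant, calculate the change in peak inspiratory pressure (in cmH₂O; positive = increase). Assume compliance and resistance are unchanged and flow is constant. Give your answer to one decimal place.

-3.2

PIP = Vt/C + R·V̇ + PEEP (constant-flow equation of motion).
Only the elastic term changes: ΔPIP = ΔVt / C = (405 − 520) / 36.4 = -3.159 cmH2O.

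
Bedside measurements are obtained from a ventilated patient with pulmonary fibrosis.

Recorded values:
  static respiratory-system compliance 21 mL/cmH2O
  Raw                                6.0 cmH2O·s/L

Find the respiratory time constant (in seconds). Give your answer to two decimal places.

0.13

τ = R × C = 6.0 × 21 mL/cmH2O = 6.0 × 0.021 L/cmH2O = 0.126 s.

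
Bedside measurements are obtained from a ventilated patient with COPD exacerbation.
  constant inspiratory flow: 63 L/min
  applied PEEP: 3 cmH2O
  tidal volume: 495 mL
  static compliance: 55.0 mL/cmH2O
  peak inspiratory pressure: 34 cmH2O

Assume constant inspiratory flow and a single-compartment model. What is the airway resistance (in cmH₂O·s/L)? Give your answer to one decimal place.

21.0

Flow: 63 L/min ÷ 60 = 1.05 L/s.
Equation of motion (constant flow): PIP = Vt/C + R·V̇ + PEEP.
R·V̇ = PIP − Vt/C − PEEP = 34 − 495/55.0 − 3 = 34 − 9.0 − 3 = 22.0 cmH2O.
R = 22.0 / 1.05 = 20.952 cmH2O·s/L.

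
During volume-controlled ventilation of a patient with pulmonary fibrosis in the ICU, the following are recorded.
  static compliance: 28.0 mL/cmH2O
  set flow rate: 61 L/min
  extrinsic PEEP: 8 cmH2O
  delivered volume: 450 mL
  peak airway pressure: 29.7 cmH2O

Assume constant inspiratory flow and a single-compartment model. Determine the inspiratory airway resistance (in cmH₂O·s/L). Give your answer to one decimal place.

Flow: 61 L/min ÷ 60 = 1.0167 L/s.
Equation of motion (constant flow): PIP = Vt/C + R·V̇ + PEEP.
R·V̇ = PIP − Vt/C − PEEP = 29.7 − 450/28.0 − 8 = 29.7 − 16.071 − 8 = 5.629 cmH2O.
R = 5.629 / 1.0167 = 5.537 cmH2O·s/L.

5.5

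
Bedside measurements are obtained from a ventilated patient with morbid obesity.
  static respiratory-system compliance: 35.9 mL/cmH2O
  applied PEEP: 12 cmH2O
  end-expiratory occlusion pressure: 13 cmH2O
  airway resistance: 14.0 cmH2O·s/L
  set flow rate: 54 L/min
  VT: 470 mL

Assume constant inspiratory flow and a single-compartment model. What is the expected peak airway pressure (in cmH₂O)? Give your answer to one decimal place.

38.7

Flow: 54 L/min ÷ 60 = 0.9 L/s.
Total PEEP = 13 cmH2O (set 12 + intrinsic 1); this is the baseline alveolar pressure.
Equation of motion (constant flow): PIP = Vt/C + R·V̇ + PEEP.
PIP = 470/35.9 + 14.0×0.9 + 13 = 13.092 + 12.6 + 13 = 38.692 cmH2O.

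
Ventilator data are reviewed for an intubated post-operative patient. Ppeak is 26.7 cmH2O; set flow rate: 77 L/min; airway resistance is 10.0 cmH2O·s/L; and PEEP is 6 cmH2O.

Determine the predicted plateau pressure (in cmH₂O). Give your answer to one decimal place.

Flow: 77 L/min ÷ 60 = 1.2833 L/s.
Pplat = PIP − Raw × flow = 26.7 − 10.0 × 1.2833 = 26.7 − 12.833 = 13.867 cmH2O.

13.9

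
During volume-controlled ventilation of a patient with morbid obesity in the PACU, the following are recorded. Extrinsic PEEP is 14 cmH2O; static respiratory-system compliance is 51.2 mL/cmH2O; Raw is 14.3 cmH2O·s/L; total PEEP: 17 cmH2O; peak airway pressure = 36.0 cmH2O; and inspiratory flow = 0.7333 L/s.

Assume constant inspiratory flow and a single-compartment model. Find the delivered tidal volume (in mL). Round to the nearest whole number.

Total PEEP = 17 cmH2O (set 14 + intrinsic 3); this is the baseline alveolar pressure.
Equation of motion (constant flow): PIP = Vt/C + R·V̇ + PEEP.
Vt/C = PIP − R·V̇ − PEEP = 36.0 − 10.486 − 17 = 8.514 cmH2O.
Vt = C × 8.514 = 51.2 × 8.514 = 435.92 mL.

436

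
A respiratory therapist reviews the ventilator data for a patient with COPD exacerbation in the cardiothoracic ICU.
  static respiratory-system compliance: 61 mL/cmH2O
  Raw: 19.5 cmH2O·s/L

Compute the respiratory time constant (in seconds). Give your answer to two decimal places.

τ = R × C = 19.5 × 61 mL/cmH2O = 19.5 × 0.061 L/cmH2O = 1.19 s.

1.19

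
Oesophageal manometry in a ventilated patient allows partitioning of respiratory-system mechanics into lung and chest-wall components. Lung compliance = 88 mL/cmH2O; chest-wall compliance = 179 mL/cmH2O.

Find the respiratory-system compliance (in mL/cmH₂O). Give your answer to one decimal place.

59.0

Lung and chest wall are elastances in series: 1/Crs = 1/CL + 1/Ccw.
1/Crs = 1/88 + 1/179 = 0.01695.
Crs = 58.997 mL/cmH2O.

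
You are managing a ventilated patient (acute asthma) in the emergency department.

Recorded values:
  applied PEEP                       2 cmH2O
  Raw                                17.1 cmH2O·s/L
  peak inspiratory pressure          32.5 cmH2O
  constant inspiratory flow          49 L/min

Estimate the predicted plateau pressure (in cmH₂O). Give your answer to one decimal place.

Flow: 49 L/min ÷ 60 = 0.8167 L/s.
Pplat = PIP − Raw × flow = 32.5 − 17.1 × 0.8167 = 32.5 − 13.966 = 18.534 cmH2O.

18.5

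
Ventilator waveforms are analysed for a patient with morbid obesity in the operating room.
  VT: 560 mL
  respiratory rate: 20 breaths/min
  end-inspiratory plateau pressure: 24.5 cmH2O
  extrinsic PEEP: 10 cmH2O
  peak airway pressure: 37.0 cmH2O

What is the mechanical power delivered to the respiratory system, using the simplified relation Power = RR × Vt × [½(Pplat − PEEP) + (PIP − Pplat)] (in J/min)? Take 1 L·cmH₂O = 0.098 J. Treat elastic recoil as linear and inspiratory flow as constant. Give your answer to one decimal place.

21.7

Per-breath work = Vt × [½(Pplat−PEEP) + (PIP−Pplat)] = 0.560 × [0.5×14.5 + 12.5] = 0.560 × 19.75 = 11.06 L·cmH2O.
Power = 20 × 11.06 = 221.2 L·cmH2O/min.
× 0.098 J/(L·cmH2O) → 21.678 J/min.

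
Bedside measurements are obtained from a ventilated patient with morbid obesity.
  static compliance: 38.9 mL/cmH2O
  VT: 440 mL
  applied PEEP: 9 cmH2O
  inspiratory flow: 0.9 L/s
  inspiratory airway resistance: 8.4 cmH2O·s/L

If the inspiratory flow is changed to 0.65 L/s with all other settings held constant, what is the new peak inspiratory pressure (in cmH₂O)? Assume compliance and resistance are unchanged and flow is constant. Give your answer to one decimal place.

PIP = Vt/C + R·V̇ + PEEP (constant-flow equation of motion).
Only the resistive term changes: ΔPIP = R × ΔV̇ = 8.4 × (0.65 − 0.9) = 8.4 × -0.25 = -2.1 cmH2O.
Original PIP = 440/38.9 + 8.4×0.9 + 9 = 27.871 cmH2O; new PIP = 27.871 + (-2.1) = 25.771 cmH2O.

25.8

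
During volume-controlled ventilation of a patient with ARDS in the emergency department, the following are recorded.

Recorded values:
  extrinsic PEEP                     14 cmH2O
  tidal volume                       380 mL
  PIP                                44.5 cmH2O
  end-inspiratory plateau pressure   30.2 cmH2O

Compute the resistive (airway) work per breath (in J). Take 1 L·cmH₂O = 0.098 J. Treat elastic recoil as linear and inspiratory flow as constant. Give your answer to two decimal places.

0.53

With constant inspiratory flow the resistive pressure is constant at PIP − Pplat = 44.5 − 30.2 = 14.3 cmH2O, so resistive work = 14.3 × 0.380 = 5.434 L·cmH2O.
× 0.098 J/(L·cmH2O) → 0.5325 J.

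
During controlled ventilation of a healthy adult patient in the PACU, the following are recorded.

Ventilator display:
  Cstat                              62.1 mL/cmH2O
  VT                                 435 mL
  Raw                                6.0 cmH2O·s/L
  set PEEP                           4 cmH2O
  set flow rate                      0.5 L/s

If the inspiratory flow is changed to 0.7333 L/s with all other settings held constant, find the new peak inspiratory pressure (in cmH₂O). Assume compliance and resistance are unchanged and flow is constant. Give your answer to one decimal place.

PIP = Vt/C + R·V̇ + PEEP (constant-flow equation of motion).
Only the resistive term changes: ΔPIP = R × ΔV̇ = 6.0 × (0.7333 − 0.5) = 6.0 × 0.2333 = 1.4 cmH2O.
Original PIP = 435/62.1 + 6.0×0.5 + 4 = 14.005 cmH2O; new PIP = 14.005 + (1.4) = 15.405 cmH2O.

15.4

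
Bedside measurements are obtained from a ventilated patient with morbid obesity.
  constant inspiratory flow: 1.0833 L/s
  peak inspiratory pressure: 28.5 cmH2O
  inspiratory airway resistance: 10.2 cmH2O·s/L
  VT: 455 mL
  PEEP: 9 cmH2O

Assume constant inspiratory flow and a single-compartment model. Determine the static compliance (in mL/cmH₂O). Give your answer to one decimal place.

Equation of motion (constant flow): PIP = Vt/C + R·V̇ + PEEP.
Vt/C = PIP − R·V̇ − PEEP = 28.5 − 10.2×1.0833 − 9 = 28.5 − 11.05 − 9 = 8.45 cmH2O.
C = Vt / 8.45 = 455 / 8.45 = 53.846 mL/cmH2O.

53.8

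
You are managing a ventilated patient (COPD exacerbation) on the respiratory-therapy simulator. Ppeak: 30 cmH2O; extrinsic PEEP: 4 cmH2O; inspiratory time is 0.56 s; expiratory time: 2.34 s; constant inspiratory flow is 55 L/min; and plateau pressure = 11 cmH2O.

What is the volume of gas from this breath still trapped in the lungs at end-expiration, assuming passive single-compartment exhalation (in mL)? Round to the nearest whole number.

Flow: 55 L/min ÷ 60 = 0.9167 L/s.
Vt = flow × Ti = 0.9167 L/s × 0.56 s × 1000 mL/L = 513.35 mL.
R = (PIP − Pplat)/V̇ = (30 − 11) / 0.9167 = 19.0/0.9167 = 20.727 cmH2O·s/L.
C = Vt/(Pplat − PEEP) = 513.35 / (11 − 4) = 513.35/7.0 = 73.336 mL/cmH2O.
τ = R × C = 20.727 × 0.07334 L/cmH2O = 1.52 s.
Fraction remaining = e^(−Te/τ) = e^(−2.34/1.52) = 0.2145.
Trapped volume = 513.35 × 0.2145 = 110.11 mL.

110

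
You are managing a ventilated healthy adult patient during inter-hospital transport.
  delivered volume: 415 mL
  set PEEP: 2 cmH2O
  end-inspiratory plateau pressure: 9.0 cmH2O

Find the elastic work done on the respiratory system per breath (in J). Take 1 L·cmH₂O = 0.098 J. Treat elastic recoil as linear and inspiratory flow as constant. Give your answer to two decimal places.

0.14

Elastic work ≈ ½ × (Pplat − PEEP) × Vt = 0.5 × (9.0 − 2) × 0.415 L = 0.5 × 7.0 × 0.415 = 1.453 L·cmH2O.
× 0.098 J/(L·cmH2O) → 0.1424 J.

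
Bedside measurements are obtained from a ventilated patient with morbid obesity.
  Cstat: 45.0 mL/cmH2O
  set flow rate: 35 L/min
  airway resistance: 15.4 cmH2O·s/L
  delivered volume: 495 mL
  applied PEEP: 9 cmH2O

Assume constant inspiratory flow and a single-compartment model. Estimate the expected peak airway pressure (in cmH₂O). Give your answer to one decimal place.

29.0

Flow: 35 L/min ÷ 60 = 0.5833 L/s.
Equation of motion (constant flow): PIP = Vt/C + R·V̇ + PEEP.
PIP = 495/45.0 + 15.4×0.5833 + 9 = 11.0 + 8.983 + 9 = 28.983 cmH2O.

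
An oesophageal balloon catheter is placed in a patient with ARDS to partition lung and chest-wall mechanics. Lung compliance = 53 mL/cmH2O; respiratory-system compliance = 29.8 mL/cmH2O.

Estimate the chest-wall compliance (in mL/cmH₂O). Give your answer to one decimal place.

1/Ccw = 1/Crs − 1/CL.
1/Ccw = 1/29.8 − 1/53 = 0.01469.
Ccw = 68.074 mL/cmH2O.

68.1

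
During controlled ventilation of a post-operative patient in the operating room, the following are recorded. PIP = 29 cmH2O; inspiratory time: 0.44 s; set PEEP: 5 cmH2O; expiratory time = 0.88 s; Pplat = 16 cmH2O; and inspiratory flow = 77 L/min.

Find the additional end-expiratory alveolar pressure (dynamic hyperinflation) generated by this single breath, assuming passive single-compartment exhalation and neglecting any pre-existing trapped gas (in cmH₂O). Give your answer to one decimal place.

2.0

Flow: 77 L/min ÷ 60 = 1.2833 L/s.
Vt = flow × Ti = 1.2833 L/s × 0.44 s × 1000 mL/L = 564.65 mL.
R = (PIP − Pplat)/V̇ = (29 − 16) / 1.2833 = 13.0/1.2833 = 10.13 cmH2O·s/L.
C = Vt/(Pplat − PEEP) = 564.65 / (16 − 5) = 564.65/11.0 = 51.332 mL/cmH2O.
τ = R × C = 10.13 × 0.05133 L/cmH2O = 0.52 s.
Fraction remaining = e^(−Te/τ) = e^(−0.88/0.52) = 0.1841; trapped volume = 564.65 × 0.1841 = 103.95 mL.
Additional alveolar pressure from trapping ≈ V_trapped / C = 103.95 / 51.332 = 2.025 cmH2O.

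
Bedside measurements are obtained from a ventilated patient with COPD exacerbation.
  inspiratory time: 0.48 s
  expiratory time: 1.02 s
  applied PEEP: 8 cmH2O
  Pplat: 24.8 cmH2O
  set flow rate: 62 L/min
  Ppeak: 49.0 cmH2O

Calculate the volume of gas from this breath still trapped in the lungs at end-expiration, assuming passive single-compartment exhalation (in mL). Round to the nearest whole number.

113

Flow: 62 L/min ÷ 60 = 1.0333 L/s.
Vt = flow × Ti = 1.0333 L/s × 0.48 s × 1000 mL/L = 495.98 mL.
R = (PIP − Pplat)/V̇ = (49.0 − 24.8) / 1.0333 = 24.2/1.0333 = 23.42 cmH2O·s/L.
C = Vt/(Pplat − PEEP) = 495.98 / (24.8 − 8) = 495.98/16.8 = 29.523 mL/cmH2O.
τ = R × C = 23.42 × 0.02952 L/cmH2O = 0.6914 s.
Fraction remaining = e^(−Te/τ) = e^(−1.02/0.6914) = 0.2287.
Trapped volume = 495.98 × 0.2287 = 113.43 mL.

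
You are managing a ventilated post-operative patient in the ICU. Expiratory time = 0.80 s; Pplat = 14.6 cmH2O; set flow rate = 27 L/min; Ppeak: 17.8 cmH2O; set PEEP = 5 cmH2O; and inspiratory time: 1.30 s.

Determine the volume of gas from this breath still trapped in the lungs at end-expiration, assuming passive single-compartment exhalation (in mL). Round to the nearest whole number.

92

Flow: 27 L/min ÷ 60 = 0.45 L/s.
Vt = flow × Ti = 0.45 L/s × 1.30 s × 1000 mL/L = 585.0 mL.
R = (PIP − Pplat)/V̇ = (17.8 − 14.6) / 0.45 = 3.2/0.45 = 7.111 cmH2O·s/L.
C = Vt/(Pplat − PEEP) = 585.0 / (14.6 − 5) = 585.0/9.6 = 60.938 mL/cmH2O.
τ = R × C = 7.111 × 0.06094 L/cmH2O = 0.4333 s.
Fraction remaining = e^(−Te/τ) = e^(−0.80/0.4333) = 0.1578.
Trapped volume = 585.0 × 0.1578 = 92.313 mL.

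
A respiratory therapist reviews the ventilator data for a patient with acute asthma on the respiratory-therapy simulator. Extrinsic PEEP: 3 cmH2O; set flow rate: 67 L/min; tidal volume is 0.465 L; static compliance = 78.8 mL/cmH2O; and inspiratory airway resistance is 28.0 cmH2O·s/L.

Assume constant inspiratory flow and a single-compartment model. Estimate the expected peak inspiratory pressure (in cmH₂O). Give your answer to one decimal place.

40.2

Flow: 67 L/min ÷ 60 = 1.1167 L/s.
Equation of motion (constant flow): PIP = Vt/C + R·V̇ + PEEP.
PIP = 465/78.8 + 28.0×1.1167 + 3 = 5.901 + 31.268 + 3 = 40.169 cmH2O.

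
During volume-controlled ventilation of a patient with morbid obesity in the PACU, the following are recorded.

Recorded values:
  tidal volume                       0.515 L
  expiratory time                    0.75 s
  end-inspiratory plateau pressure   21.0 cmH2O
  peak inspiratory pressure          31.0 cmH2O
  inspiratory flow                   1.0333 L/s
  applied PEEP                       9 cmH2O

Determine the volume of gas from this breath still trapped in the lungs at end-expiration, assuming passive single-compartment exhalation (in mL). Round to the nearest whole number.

85

R = (PIP − Pplat)/V̇ = (31.0 − 21.0) / 1.0333 = 10.0/1.0333 = 9.678 cmH2O·s/L.
C = Vt/(Pplat − PEEP) = 515.0 / (21.0 − 9) = 515.0/12.0 = 42.917 mL/cmH2O.
τ = R × C = 9.678 × 0.04292 L/cmH2O = 0.4154 s.
Fraction remaining = e^(−Te/τ) = e^(−0.75/0.4154) = 0.1644.
Trapped volume = 515.0 × 0.1644 = 84.666 mL.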